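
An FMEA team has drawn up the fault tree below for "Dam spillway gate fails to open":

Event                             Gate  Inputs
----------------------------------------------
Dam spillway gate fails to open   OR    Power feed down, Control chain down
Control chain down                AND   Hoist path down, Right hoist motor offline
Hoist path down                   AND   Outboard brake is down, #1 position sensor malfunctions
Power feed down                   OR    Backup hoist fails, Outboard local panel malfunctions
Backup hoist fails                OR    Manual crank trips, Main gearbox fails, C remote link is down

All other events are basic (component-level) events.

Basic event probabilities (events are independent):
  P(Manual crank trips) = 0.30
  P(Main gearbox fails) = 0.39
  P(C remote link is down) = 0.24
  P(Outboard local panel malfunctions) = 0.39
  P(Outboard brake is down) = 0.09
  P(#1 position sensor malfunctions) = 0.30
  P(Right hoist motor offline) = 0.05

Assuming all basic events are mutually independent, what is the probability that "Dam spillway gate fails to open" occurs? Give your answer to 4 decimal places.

0.8023

P(Backup hoist fails) [OR] = 1 − (1−0.30) × (1−0.39) × (1−0.24) = 0.675480
P(Power feed down) [OR] = 1 − (1−0.675480) × (1−0.39) = 0.802043
P(Hoist path down) [AND] = 0.09 × 0.30 = 0.027000
P(Control chain down) [AND] = 0.027000 × 0.05 = 0.001350
P(Dam spillway gate fails to open) [OR] = 1 − (1−0.802043) × (1−0.001350) = 0.802310
Rounded to 4 decimal places: P(Dam spillway gate fails to open) ≈ 0.8023.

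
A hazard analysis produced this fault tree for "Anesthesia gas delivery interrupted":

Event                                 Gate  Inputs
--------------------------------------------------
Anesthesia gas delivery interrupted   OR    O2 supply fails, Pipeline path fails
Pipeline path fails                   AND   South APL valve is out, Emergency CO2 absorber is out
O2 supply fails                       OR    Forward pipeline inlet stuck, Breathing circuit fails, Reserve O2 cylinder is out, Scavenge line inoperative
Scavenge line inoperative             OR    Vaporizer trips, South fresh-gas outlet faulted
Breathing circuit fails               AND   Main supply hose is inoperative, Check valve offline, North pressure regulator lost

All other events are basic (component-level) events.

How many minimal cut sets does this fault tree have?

Breathing circuit fails [AND]: one cut set from each child combined → 1 × 1 × 1 = 1 cut set(s).
Scavenge line inoperative [OR]: union of children's cut sets → 2 cut set(s).
O2 supply fails [OR]: union of children's cut sets → 5 cut set(s).
Pipeline path fails [AND]: one cut set from each child combined → 1 × 1 = 1 cut set(s).
Anesthesia gas delivery interrupted [OR]: union of children's cut sets → 6 cut set(s).
Minimal cut sets: {Forward pipeline inlet stuck}; {Check valve offline, Main supply hose is inoperative, North pressure regulator lost}; {Reserve O2 cylinder is out}; {Vaporizer trips}; {South fresh-gas outlet faulted}; {Emergency CO2 absorber is out, South APL valve is out}.

6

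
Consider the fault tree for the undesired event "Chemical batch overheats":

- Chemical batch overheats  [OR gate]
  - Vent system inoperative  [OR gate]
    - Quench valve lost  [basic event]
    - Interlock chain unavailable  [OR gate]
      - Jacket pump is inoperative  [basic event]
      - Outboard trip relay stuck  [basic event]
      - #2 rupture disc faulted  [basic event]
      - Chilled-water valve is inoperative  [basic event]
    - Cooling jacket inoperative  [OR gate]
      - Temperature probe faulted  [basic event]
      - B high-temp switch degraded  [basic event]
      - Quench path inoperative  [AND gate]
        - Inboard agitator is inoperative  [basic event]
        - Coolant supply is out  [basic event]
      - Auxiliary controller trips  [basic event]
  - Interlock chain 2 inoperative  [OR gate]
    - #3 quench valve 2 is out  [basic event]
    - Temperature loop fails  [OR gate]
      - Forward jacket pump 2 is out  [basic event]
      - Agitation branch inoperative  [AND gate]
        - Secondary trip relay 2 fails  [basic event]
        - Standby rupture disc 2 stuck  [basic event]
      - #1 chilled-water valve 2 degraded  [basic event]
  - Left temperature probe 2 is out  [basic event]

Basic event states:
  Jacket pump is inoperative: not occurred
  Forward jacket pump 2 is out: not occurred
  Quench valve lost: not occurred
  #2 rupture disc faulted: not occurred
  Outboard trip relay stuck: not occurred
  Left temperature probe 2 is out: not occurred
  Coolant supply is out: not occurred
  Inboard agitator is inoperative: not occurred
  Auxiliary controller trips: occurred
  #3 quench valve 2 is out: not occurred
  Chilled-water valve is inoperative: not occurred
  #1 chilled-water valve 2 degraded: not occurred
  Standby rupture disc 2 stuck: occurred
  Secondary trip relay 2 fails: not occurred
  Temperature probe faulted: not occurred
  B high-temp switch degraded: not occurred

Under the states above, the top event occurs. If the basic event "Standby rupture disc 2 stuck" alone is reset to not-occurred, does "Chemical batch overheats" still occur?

Counterfactual: set "Standby rupture disc 2 stuck" to not occurred.
Interlock chain unavailable [OR]: Jacket pump is inoperative=not, Outboard trip relay stuck=not, #2 rupture disc faulted=not, Chilled-water valve is inoperative=not → no input occurs → does not occur.
Quench path inoperative [AND]: Inboard agitator is inoperative=not, Coolant supply is out=not → not all inputs occur → does not occur.
Cooling jacket inoperative [OR]: Temperature probe faulted=not, B high-temp switch degraded=not, Quench path inoperative=not, Auxiliary controller trips=occurs → at least one input occurs → occurs.
Vent system inoperative [OR]: Quench valve lost=not, Interlock chain unavailable=not, Cooling jacket inoperative=occurs → at least one input occurs → occurs.
Agitation branch inoperative [AND]: Secondary trip relay 2 fails=not, Standby rupture disc 2 stuck=not → not all inputs occur → does not occur.
Temperature loop fails [OR]: Forward jacket pump 2 is out=not, Agitation branch inoperative=not, #1 chilled-water valve 2 degraded=not → no input occurs → does not occur.
Interlock chain 2 inoperative [OR]: #3 quench valve 2 is out=not, Temperature loop fails=not → no input occurs → does not occur.
Chemical batch overheats [OR]: Vent system inoperative=occurs, Interlock chain 2 inoperative=not, Left temperature probe 2 is out=not → at least one input occurs → occurs.

Yes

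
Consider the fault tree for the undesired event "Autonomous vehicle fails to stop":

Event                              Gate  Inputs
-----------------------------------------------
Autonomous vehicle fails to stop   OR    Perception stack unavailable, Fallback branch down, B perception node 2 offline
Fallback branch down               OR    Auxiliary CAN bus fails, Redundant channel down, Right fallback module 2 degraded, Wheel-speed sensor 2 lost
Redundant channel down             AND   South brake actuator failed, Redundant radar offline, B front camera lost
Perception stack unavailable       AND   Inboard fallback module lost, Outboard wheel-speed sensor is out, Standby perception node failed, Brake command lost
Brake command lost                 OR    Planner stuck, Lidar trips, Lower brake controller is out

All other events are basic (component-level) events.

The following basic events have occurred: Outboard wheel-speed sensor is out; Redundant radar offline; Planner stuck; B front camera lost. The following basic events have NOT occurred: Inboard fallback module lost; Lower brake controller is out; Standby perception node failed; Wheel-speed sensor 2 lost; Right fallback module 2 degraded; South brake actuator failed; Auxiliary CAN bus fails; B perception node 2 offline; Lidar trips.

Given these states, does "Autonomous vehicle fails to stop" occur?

No

Brake command lost [OR]: Planner stuck=occurs, Lidar trips=not, Lower brake controller is out=not → at least one input occurs → occurs.
Perception stack unavailable [AND]: Inboard fallback module lost=not, Outboard wheel-speed sensor is out=occurs, Standby perception node failed=not, Brake command lost=occurs → not all inputs occur → does not occur.
Redundant channel down [AND]: South brake actuator failed=not, Redundant radar offline=occurs, B front camera lost=occurs → not all inputs occur → does not occur.
Fallback branch down [OR]: Auxiliary CAN bus fails=not, Redundant channel down=not, Right fallback module 2 degraded=not, Wheel-speed sensor 2 lost=not → no input occurs → does not occur.
Autonomous vehicle fails to stop [OR]: Perception stack unavailable=not, Fallback branch down=not, B perception node 2 offline=not → no input occurs → does not occur.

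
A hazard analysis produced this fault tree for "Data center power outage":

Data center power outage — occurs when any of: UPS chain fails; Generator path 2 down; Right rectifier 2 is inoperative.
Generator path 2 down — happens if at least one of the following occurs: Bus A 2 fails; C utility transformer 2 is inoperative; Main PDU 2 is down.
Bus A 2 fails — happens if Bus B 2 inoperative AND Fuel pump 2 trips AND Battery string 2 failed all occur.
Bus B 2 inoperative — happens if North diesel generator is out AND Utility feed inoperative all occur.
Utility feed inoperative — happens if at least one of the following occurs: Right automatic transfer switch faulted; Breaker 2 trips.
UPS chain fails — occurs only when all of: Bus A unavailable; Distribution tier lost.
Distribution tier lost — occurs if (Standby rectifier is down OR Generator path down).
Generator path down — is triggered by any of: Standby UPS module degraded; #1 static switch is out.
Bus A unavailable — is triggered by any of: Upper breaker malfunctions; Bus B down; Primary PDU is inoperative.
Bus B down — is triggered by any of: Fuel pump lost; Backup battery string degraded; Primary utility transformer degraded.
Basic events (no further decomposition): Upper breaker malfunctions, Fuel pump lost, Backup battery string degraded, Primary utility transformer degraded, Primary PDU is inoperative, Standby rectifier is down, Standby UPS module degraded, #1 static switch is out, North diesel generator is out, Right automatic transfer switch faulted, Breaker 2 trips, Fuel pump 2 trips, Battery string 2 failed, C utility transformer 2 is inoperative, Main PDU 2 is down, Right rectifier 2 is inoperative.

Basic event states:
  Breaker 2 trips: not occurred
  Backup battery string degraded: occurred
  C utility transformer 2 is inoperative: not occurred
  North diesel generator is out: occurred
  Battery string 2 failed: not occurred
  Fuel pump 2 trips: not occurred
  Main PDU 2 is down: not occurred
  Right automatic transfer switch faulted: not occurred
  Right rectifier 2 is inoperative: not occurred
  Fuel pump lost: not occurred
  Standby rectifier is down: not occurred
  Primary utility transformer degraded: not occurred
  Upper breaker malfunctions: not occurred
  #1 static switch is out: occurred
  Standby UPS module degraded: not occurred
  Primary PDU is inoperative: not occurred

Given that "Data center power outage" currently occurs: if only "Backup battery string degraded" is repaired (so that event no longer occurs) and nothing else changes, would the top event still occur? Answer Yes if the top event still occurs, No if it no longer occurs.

No

Counterfactual: set "Backup battery string degraded" to not occurred.
Bus B down [OR]: Fuel pump lost=not, Backup battery string degraded=not, Primary utility transformer degraded=not → no input occurs → does not occur.
Bus A unavailable [OR]: Upper breaker malfunctions=not, Bus B down=not, Primary PDU is inoperative=not → no input occurs → does not occur.
Generator path down [OR]: Standby UPS module degraded=not, #1 static switch is out=occurs → at least one input occurs → occurs.
Distribution tier lost [OR]: Standby rectifier is down=not, Generator path down=occurs → at least one input occurs → occurs.
UPS chain fails [AND]: Bus A unavailable=not, Distribution tier lost=occurs → not all inputs occur → does not occur.
Utility feed inoperative [OR]: Right automatic transfer switch faulted=not, Breaker 2 trips=not → no input occurs → does not occur.
Bus B 2 inoperative [AND]: North diesel generator is out=occurs, Utility feed inoperative=not → not all inputs occur → does not occur.
Bus A 2 fails [AND]: Bus B 2 inoperative=not, Fuel pump 2 trips=not, Battery string 2 failed=not → not all inputs occur → does not occur.
Generator path 2 down [OR]: Bus A 2 fails=not, C utility transformer 2 is inoperative=not, Main PDU 2 is down=not → no input occurs → does not occur.
Data center power outage [OR]: UPS chain fails=not, Generator path 2 down=not, Right rectifier 2 is inoperative=not → no input occurs → does not occur.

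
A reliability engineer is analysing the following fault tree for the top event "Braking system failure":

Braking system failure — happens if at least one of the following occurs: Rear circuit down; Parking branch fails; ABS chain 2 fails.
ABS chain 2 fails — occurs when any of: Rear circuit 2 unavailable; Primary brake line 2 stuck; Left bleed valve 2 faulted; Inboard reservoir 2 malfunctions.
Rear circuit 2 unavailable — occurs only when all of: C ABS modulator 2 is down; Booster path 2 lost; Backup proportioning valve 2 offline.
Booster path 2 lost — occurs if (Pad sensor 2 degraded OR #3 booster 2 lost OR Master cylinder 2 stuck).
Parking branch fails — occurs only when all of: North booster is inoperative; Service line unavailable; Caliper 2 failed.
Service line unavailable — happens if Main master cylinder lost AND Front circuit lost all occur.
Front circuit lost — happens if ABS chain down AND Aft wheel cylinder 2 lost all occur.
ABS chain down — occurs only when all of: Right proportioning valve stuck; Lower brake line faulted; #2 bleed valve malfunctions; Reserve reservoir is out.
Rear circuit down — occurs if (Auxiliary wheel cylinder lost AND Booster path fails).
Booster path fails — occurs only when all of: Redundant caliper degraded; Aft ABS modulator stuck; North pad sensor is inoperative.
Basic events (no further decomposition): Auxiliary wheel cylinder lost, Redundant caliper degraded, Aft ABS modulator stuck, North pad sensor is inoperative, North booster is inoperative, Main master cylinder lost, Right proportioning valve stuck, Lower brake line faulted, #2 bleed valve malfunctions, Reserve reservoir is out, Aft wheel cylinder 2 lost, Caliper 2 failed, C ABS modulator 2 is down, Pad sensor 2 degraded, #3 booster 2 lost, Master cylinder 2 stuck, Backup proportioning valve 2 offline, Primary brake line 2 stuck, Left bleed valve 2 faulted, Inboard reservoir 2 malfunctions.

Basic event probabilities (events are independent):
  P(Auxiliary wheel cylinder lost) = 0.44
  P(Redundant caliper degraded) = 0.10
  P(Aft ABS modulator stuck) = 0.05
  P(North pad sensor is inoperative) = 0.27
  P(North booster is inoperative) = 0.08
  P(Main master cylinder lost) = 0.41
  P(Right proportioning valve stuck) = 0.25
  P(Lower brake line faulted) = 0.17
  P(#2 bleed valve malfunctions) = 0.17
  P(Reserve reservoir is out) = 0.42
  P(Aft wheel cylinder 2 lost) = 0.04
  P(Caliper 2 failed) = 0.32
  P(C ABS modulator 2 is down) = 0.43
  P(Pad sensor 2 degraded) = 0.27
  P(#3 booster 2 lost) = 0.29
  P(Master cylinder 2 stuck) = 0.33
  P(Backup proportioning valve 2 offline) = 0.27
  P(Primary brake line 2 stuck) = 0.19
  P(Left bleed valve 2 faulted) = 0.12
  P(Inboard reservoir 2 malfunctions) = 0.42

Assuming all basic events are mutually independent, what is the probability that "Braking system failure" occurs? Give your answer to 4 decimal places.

P(Booster path fails) [AND] = 0.10 × 0.05 × 0.27 = 0.001350
P(Rear circuit down) [AND] = 0.44 × 0.001350 = 0.000594
P(ABS chain down) [AND] = 0.25 × 0.17 × 0.17 × 0.42 = 0.003035
P(Front circuit lost) [AND] = 0.003035 × 0.04 = 0.000121
P(Service line unavailable) [AND] = 0.41 × 0.000121 = 0.000050
P(Parking branch fails) [AND] = 0.08 × 0.000050 × 0.32 = 0.000001
P(Booster path 2 lost) [OR] = 1 − (1−0.27) × (1−0.29) × (1−0.33) = 0.652739
P(Rear circuit 2 unavailable) [AND] = 0.43 × 0.652739 × 0.27 = 0.075783
P(ABS chain 2 fails) [OR] = 1 − (1−0.075783) × (1−0.19) × (1−0.12) × (1−0.42) = 0.617907
P(Braking system failure) [OR] = 1 − (1−0.000594) × (1−0.000001) × (1−0.617907) = 0.618134
Rounded to 4 decimal places: P(Braking system failure) ≈ 0.6181.

0.6181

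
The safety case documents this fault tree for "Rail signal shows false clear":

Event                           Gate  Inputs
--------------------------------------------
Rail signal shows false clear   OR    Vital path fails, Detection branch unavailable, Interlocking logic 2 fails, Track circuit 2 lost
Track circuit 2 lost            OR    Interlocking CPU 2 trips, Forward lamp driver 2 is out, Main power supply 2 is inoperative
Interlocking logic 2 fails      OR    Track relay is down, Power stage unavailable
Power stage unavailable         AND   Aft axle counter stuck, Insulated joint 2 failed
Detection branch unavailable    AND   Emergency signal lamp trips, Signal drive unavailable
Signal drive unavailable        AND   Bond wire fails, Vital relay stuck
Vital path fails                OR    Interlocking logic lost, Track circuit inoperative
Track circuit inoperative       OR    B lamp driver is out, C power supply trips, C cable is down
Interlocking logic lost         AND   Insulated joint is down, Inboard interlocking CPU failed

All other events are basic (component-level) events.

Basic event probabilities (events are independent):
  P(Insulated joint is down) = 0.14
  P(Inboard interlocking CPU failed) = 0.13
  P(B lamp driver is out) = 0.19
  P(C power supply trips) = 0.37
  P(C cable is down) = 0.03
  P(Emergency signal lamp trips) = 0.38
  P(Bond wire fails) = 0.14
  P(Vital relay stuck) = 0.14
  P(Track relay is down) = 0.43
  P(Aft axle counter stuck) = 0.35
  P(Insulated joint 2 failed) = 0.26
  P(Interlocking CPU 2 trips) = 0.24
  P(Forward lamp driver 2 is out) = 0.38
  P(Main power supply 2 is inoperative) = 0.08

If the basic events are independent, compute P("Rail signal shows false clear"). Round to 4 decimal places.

P(Interlocking logic lost) [AND] = 0.14 × 0.13 = 0.018200
P(Track circuit inoperative) [OR] = 1 − (1−0.19) × (1−0.37) × (1−0.03) = 0.505009
P(Vital path fails) [OR] = 1 − (1−0.018200) × (1−0.505009) = 0.514018
P(Signal drive unavailable) [AND] = 0.14 × 0.14 = 0.019600
P(Detection branch unavailable) [AND] = 0.38 × 0.019600 = 0.007448
P(Power stage unavailable) [AND] = 0.35 × 0.26 = 0.091000
P(Interlocking logic 2 fails) [OR] = 1 − (1−0.43) × (1−0.091000) = 0.481870
P(Track circuit 2 lost) [OR] = 1 − (1−0.24) × (1−0.38) × (1−0.08) = 0.566496
P(Rail signal shows false clear) [OR] = 1 − (1−0.514018) × (1−0.007448) × (1−0.481870) × (1−0.566496) = 0.891656
Rounded to 4 decimal places: P(Rail signal shows false clear) ≈ 0.8917.

0.8917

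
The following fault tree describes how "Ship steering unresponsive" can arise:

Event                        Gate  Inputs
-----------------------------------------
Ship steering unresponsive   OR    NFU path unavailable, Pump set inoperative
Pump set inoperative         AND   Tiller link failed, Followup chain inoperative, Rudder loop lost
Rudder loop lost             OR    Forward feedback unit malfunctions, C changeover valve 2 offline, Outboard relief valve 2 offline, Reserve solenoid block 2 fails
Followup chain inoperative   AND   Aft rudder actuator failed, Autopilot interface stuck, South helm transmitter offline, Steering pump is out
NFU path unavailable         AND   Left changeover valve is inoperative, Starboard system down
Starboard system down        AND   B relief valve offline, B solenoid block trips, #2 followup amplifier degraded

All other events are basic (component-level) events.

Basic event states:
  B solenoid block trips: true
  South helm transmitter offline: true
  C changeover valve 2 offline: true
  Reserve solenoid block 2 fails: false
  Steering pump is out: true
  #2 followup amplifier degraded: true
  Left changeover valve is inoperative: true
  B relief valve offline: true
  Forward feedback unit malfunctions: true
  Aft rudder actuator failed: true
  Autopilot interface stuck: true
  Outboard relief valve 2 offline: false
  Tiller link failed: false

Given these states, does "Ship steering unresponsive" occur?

Starboard system down [AND]: B relief valve offline=occurs, B solenoid block trips=occurs, #2 followup amplifier degraded=occurs → all inputs occur → occurs.
NFU path unavailable [AND]: Left changeover valve is inoperative=occurs, Starboard system down=occurs → all inputs occur → occurs.
Followup chain inoperative [AND]: Aft rudder actuator failed=occurs, Autopilot interface stuck=occurs, South helm transmitter offline=occurs, Steering pump is out=occurs → all inputs occur → occurs.
Rudder loop lost [OR]: Forward feedback unit malfunctions=occurs, C changeover valve 2 offline=occurs, Outboard relief valve 2 offline=not, Reserve solenoid block 2 fails=not → at least one input occurs → occurs.
Pump set inoperative [AND]: Tiller link failed=not, Followup chain inoperative=occurs, Rudder loop lost=occurs → not all inputs occur → does not occur.
Ship steering unresponsive [OR]: NFU path unavailable=occurs, Pump set inoperative=not → at least one input occurs → occurs.

Yes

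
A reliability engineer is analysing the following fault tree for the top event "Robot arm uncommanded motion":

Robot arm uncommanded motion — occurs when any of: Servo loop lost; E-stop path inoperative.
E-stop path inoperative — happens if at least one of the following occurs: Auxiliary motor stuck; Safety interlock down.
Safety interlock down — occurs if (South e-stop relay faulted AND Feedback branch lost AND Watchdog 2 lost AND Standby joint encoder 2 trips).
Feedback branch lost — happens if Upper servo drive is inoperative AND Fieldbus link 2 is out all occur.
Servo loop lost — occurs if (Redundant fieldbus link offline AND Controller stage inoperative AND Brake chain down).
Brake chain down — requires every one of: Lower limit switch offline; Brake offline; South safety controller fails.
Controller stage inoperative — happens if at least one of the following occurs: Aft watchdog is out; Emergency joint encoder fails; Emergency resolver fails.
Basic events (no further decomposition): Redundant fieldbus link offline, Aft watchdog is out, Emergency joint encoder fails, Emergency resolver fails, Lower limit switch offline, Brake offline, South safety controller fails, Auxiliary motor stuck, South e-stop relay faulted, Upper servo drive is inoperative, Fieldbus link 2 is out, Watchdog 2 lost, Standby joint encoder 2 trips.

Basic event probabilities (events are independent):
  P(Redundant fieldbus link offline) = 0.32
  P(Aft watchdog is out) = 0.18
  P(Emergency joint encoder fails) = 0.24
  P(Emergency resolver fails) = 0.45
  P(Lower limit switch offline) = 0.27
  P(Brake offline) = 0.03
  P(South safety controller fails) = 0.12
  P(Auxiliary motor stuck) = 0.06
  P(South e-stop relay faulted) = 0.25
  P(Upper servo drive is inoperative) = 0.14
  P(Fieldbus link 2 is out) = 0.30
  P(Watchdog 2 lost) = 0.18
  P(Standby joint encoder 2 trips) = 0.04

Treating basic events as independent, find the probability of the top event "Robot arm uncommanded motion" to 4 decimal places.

0.0603

P(Controller stage inoperative) [OR] = 1 − (1−0.18) × (1−0.24) × (1−0.45) = 0.657240
P(Brake chain down) [AND] = 0.27 × 0.03 × 0.12 = 0.000972
P(Servo loop lost) [AND] = 0.32 × 0.657240 × 0.000972 = 0.000204
P(Feedback branch lost) [AND] = 0.14 × 0.30 = 0.042000
P(Safety interlock down) [AND] = 0.25 × 0.042000 × 0.18 × 0.04 = 0.000076
P(E-stop path inoperative) [OR] = 1 − (1−0.06) × (1−0.000076) = 0.060071
P(Robot arm uncommanded motion) [OR] = 1 − (1−0.000204) × (1−0.060071) = 0.060263
Rounded to 4 decimal places: P(Robot arm uncommanded motion) ≈ 0.0603.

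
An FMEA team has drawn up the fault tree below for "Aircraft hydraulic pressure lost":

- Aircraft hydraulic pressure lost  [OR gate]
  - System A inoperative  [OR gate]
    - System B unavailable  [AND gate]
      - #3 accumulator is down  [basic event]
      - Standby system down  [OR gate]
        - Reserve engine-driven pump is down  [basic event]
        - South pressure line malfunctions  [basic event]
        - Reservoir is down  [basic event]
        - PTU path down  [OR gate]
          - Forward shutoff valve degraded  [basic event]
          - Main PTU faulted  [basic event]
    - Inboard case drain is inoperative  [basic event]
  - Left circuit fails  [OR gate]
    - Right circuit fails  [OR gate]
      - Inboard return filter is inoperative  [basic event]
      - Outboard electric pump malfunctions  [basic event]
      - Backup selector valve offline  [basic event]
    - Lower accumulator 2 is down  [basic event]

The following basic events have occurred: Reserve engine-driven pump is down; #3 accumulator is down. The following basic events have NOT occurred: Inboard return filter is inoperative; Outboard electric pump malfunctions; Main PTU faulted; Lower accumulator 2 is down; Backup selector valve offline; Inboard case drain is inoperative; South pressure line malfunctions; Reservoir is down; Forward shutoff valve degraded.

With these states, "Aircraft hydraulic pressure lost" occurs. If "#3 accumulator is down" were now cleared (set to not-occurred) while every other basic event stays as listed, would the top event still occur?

Counterfactual: set "#3 accumulator is down" to not occurred.
PTU path down [OR]: Forward shutoff valve degraded=not, Main PTU faulted=not → no input occurs → does not occur.
Standby system down [OR]: Reserve engine-driven pump is down=occurs, South pressure line malfunctions=not, Reservoir is down=not, PTU path down=not → at least one input occurs → occurs.
System B unavailable [AND]: #3 accumulator is down=not, Standby system down=occurs → not all inputs occur → does not occur.
System A inoperative [OR]: System B unavailable=not, Inboard case drain is inoperative=not → no input occurs → does not occur.
Right circuit fails [OR]: Inboard return filter is inoperative=not, Outboard electric pump malfunctions=not, Backup selector valve offline=not → no input occurs → does not occur.
Left circuit fails [OR]: Right circuit fails=not, Lower accumulator 2 is down=not → no input occurs → does not occur.
Aircraft hydraulic pressure lost [OR]: System A inoperative=not, Left circuit fails=not → no input occurs → does not occur.

No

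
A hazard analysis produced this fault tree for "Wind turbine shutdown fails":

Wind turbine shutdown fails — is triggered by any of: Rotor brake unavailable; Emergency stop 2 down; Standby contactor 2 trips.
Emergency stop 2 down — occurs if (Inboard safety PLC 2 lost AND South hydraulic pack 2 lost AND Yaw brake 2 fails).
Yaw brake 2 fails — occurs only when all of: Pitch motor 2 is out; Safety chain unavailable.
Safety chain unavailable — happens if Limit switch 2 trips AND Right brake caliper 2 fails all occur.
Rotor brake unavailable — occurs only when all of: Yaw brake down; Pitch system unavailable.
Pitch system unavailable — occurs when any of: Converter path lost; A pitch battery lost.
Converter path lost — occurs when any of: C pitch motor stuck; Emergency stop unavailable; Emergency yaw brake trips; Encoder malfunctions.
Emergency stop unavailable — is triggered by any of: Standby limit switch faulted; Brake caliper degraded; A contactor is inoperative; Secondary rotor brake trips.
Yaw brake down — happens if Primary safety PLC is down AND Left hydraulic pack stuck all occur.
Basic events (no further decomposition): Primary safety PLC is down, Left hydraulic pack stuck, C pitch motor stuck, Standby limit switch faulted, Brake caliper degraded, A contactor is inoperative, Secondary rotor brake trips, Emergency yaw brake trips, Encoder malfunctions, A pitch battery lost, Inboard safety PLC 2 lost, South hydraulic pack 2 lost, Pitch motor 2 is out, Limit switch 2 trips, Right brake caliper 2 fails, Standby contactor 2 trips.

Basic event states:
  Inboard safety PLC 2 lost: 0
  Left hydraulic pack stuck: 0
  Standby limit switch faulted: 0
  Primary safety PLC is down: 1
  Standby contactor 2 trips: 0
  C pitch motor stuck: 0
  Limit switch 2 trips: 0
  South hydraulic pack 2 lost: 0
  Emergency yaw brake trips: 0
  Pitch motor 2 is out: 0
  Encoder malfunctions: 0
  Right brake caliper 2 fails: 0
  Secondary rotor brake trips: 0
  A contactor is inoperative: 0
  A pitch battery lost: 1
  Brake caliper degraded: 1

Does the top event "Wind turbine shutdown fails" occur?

No

Yaw brake down [AND]: Primary safety PLC is down=occurs, Left hydraulic pack stuck=not → not all inputs occur → does not occur.
Emergency stop unavailable [OR]: Standby limit switch faulted=not, Brake caliper degraded=occurs, A contactor is inoperative=not, Secondary rotor brake trips=not → at least one input occurs → occurs.
Converter path lost [OR]: C pitch motor stuck=not, Emergency stop unavailable=occurs, Emergency yaw brake trips=not, Encoder malfunctions=not → at least one input occurs → occurs.
Pitch system unavailable [OR]: Converter path lost=occurs, A pitch battery lost=occurs → at least one input occurs → occurs.
Rotor brake unavailable [AND]: Yaw brake down=not, Pitch system unavailable=occurs → not all inputs occur → does not occur.
Safety chain unavailable [AND]: Limit switch 2 trips=not, Right brake caliper 2 fails=not → not all inputs occur → does not occur.
Yaw brake 2 fails [AND]: Pitch motor 2 is out=not, Safety chain unavailable=not → not all inputs occur → does not occur.
Emergency stop 2 down [AND]: Inboard safety PLC 2 lost=not, South hydraulic pack 2 lost=not, Yaw brake 2 fails=not → not all inputs occur → does not occur.
Wind turbine shutdown fails [OR]: Rotor brake unavailable=not, Emergency stop 2 down=not, Standby contactor 2 trips=not → no input occurs → does not occur.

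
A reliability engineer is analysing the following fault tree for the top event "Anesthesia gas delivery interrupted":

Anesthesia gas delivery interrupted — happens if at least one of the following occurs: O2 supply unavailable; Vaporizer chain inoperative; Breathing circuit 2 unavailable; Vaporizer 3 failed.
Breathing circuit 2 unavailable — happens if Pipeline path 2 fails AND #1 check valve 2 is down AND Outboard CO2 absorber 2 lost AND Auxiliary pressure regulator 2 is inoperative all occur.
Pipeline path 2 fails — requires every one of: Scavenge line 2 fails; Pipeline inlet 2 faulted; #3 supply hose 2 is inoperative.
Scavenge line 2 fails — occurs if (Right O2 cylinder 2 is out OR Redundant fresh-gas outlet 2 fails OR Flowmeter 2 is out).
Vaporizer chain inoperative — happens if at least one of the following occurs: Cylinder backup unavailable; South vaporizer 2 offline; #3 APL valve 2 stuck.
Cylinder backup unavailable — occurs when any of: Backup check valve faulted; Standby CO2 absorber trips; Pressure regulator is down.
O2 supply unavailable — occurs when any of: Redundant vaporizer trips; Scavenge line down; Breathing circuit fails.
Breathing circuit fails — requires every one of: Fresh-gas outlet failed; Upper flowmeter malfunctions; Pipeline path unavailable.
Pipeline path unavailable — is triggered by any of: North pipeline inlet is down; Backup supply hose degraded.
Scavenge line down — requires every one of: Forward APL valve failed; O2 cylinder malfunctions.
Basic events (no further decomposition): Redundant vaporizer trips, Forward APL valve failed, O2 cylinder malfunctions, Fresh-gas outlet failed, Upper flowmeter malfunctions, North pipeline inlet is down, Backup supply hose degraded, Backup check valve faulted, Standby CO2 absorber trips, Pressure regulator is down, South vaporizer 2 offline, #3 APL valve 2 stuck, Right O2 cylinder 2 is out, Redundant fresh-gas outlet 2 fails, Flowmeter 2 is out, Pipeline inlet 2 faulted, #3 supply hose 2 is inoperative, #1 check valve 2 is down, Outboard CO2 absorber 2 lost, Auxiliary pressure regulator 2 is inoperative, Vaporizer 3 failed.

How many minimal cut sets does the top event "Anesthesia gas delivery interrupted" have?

Scavenge line down [AND]: one cut set from each child combined → 1 × 1 = 1 cut set(s).
Pipeline path unavailable [OR]: union of children's cut sets → 2 cut set(s).
Breathing circuit fails [AND]: one cut set from each child combined → 1 × 1 × 2 = 2 cut set(s).
O2 supply unavailable [OR]: union of children's cut sets → 4 cut set(s).
Cylinder backup unavailable [OR]: union of children's cut sets → 3 cut set(s).
Vaporizer chain inoperative [OR]: union of children's cut sets → 5 cut set(s).
Scavenge line 2 fails [OR]: union of children's cut sets → 3 cut set(s).
Pipeline path 2 fails [AND]: one cut set from each child combined → 3 × 1 × 1 = 3 cut set(s).
Breathing circuit 2 unavailable [AND]: one cut set from each child combined → 3 × 1 × 1 × 1 = 3 cut set(s).
Anesthesia gas delivery interrupted [OR]: union of children's cut sets → 13 cut set(s).

13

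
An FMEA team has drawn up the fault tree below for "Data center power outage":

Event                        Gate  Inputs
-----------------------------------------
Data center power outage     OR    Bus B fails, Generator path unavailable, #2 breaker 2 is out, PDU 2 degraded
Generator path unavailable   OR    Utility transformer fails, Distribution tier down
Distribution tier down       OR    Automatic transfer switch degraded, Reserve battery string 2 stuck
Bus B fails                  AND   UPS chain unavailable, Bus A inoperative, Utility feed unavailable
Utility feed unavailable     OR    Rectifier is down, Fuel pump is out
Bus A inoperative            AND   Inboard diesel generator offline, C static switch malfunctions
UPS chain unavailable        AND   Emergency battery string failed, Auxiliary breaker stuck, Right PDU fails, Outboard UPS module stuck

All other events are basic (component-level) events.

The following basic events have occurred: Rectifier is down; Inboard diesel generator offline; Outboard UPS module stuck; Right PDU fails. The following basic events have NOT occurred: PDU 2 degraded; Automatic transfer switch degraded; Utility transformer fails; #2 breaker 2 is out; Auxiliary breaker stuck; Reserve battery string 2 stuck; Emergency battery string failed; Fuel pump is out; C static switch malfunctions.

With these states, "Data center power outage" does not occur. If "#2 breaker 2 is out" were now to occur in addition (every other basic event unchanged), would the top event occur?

Counterfactual: set "#2 breaker 2 is out" to occurred.
UPS chain unavailable [AND]: Emergency battery string failed=not, Auxiliary breaker stuck=not, Right PDU fails=occurs, Outboard UPS module stuck=occurs → not all inputs occur → does not occur.
Bus A inoperative [AND]: Inboard diesel generator offline=occurs, C static switch malfunctions=not → not all inputs occur → does not occur.
Utility feed unavailable [OR]: Rectifier is down=occurs, Fuel pump is out=not → at least one input occurs → occurs.
Bus B fails [AND]: UPS chain unavailable=not, Bus A inoperative=not, Utility feed unavailable=occurs → not all inputs occur → does not occur.
Distribution tier down [OR]: Automatic transfer switch degraded=not, Reserve battery string 2 stuck=not → no input occurs → does not occur.
Generator path unavailable [OR]: Utility transformer fails=not, Distribution tier down=not → no input occurs → does not occur.
Data center power outage [OR]: Bus B fails=not, Generator path unavailable=not, #2 breaker 2 is out=occurs, PDU 2 degraded=not → at least one input occurs → occurs.

Yes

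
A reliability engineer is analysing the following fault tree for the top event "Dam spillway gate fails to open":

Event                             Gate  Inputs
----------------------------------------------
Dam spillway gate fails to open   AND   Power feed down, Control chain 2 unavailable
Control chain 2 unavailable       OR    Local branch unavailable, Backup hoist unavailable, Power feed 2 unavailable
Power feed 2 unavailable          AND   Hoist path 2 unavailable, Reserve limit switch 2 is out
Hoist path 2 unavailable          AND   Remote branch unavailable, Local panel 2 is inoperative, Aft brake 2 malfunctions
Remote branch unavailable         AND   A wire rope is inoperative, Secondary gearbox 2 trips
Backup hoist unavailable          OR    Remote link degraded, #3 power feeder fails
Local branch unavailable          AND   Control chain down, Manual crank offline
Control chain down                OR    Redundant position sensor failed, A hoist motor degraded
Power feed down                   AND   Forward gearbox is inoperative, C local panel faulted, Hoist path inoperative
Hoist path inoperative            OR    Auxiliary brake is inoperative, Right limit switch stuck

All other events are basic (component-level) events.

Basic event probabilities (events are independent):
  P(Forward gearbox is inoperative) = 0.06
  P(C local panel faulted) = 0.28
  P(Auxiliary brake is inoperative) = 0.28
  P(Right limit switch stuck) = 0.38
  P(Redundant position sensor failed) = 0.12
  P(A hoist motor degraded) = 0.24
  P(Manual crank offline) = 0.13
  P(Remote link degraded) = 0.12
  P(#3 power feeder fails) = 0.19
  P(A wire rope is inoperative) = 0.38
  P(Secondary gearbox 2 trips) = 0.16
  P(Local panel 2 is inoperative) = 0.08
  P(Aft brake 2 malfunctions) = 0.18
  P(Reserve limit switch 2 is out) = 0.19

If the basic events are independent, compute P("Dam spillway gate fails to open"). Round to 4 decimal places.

P(Hoist path inoperative) [OR] = 1 − (1−0.28) × (1−0.38) = 0.553600
P(Power feed down) [AND] = 0.06 × 0.28 × 0.553600 = 0.009300
P(Control chain down) [OR] = 1 − (1−0.12) × (1−0.24) = 0.331200
P(Local branch unavailable) [AND] = 0.331200 × 0.13 = 0.043056
P(Backup hoist unavailable) [OR] = 1 − (1−0.12) × (1−0.19) = 0.287200
P(Remote branch unavailable) [AND] = 0.38 × 0.16 = 0.060800
P(Hoist path 2 unavailable) [AND] = 0.060800 × 0.08 × 0.18 = 0.000876
P(Power feed 2 unavailable) [AND] = 0.000876 × 0.19 = 0.000166
P(Control chain 2 unavailable) [OR] = 1 − (1−0.043056) × (1−0.287200) × (1−0.000166) = 0.318004
P(Dam spillway gate fails to open) [AND] = 0.009300 × 0.318004 = 0.002957
Rounded to 4 decimal places: P(Dam spillway gate fails to open) ≈ 0.0030.

0.0030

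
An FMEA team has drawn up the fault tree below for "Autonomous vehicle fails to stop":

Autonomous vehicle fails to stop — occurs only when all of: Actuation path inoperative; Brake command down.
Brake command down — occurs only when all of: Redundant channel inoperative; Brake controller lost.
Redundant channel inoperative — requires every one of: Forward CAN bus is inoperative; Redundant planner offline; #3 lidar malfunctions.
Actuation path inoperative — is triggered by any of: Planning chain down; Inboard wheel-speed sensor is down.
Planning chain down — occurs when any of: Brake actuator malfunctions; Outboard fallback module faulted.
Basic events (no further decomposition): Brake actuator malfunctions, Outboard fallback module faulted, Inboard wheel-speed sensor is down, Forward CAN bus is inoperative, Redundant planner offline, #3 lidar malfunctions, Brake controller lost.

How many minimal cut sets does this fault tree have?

Planning chain down [OR]: union of children's cut sets → 2 cut set(s).
Actuation path inoperative [OR]: union of children's cut sets → 3 cut set(s).
Redundant channel inoperative [AND]: one cut set from each child combined → 1 × 1 × 1 = 1 cut set(s).
Brake command down [AND]: one cut set from each child combined → 1 × 1 = 1 cut set(s).
Autonomous vehicle fails to stop [AND]: one cut set from each child combined → 3 × 1 = 3 cut set(s).
Minimal cut sets: {#3 lidar malfunctions, Brake actuator malfunctions, Brake controller lost, Forward CAN bus is inoperative, Redundant planner offline}; {#3 lidar malfunctions, Brake controller lost, Forward CAN bus is inoperative, Outboard fallback module faulted, Redundant planner offline}; {#3 lidar malfunctions, Brake controller lost, Forward CAN bus is inoperative, Inboard wheel-speed sensor is down, Redundant planner offline}.

3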